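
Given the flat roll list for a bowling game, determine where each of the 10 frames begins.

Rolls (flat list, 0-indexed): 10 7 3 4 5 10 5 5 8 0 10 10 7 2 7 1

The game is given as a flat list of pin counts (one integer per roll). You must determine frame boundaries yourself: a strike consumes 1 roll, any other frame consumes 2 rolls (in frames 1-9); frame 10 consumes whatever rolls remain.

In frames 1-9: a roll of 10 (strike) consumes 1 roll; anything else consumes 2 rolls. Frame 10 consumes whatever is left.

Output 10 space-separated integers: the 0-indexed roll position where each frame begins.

Frame 1 starts at roll index 0: roll=10 (strike), consumes 1 roll
Frame 2 starts at roll index 1: rolls=7,3 (sum=10), consumes 2 rolls
Frame 3 starts at roll index 3: rolls=4,5 (sum=9), consumes 2 rolls
Frame 4 starts at roll index 5: roll=10 (strike), consumes 1 roll
Frame 5 starts at roll index 6: rolls=5,5 (sum=10), consumes 2 rolls
Frame 6 starts at roll index 8: rolls=8,0 (sum=8), consumes 2 rolls
Frame 7 starts at roll index 10: roll=10 (strike), consumes 1 roll
Frame 8 starts at roll index 11: roll=10 (strike), consumes 1 roll
Frame 9 starts at roll index 12: rolls=7,2 (sum=9), consumes 2 rolls
Frame 10 starts at roll index 14: 2 remaining rolls

Answer: 0 1 3 5 6 8 10 11 12 14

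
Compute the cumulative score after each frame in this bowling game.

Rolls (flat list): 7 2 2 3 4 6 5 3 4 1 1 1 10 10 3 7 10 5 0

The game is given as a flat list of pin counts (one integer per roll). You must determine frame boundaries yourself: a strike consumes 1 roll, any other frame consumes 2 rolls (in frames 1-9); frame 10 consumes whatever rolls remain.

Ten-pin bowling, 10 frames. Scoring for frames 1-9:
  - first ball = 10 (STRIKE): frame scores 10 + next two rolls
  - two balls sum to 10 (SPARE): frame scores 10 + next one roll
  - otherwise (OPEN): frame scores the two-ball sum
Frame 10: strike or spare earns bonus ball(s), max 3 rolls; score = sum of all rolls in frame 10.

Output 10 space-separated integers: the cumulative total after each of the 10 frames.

Answer: 9 14 29 37 42 44 67 87 107 122

Derivation:
Frame 1: OPEN (7+2=9). Cumulative: 9
Frame 2: OPEN (2+3=5). Cumulative: 14
Frame 3: SPARE (4+6=10). 10 + next roll (5) = 15. Cumulative: 29
Frame 4: OPEN (5+3=8). Cumulative: 37
Frame 5: OPEN (4+1=5). Cumulative: 42
Frame 6: OPEN (1+1=2). Cumulative: 44
Frame 7: STRIKE. 10 + next two rolls (10+3) = 23. Cumulative: 67
Frame 8: STRIKE. 10 + next two rolls (3+7) = 20. Cumulative: 87
Frame 9: SPARE (3+7=10). 10 + next roll (10) = 20. Cumulative: 107
Frame 10: STRIKE. Sum of all frame-10 rolls (10+5+0) = 15. Cumulative: 122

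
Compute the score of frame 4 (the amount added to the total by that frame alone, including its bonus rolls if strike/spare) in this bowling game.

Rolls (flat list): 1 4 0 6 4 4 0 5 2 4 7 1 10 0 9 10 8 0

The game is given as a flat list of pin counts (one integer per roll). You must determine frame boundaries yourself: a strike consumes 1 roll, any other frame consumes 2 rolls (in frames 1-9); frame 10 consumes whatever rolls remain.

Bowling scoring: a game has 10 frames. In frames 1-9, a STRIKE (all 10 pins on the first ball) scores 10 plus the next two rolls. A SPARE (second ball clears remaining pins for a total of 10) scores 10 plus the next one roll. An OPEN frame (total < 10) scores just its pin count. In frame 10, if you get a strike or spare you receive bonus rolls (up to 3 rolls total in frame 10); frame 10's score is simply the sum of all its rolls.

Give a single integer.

Answer: 5

Derivation:
Frame 1: OPEN (1+4=5). Cumulative: 5
Frame 2: OPEN (0+6=6). Cumulative: 11
Frame 3: OPEN (4+4=8). Cumulative: 19
Frame 4: OPEN (0+5=5). Cumulative: 24
Frame 5: OPEN (2+4=6). Cumulative: 30
Frame 6: OPEN (7+1=8). Cumulative: 38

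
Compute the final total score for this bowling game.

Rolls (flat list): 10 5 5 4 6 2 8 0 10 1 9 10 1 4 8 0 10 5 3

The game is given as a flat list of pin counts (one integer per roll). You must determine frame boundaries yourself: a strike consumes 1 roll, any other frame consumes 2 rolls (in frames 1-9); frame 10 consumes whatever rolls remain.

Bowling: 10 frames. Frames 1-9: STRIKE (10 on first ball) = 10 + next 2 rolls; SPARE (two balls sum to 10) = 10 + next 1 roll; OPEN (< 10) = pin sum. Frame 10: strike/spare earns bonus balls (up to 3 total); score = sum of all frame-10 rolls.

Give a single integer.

Answer: 133

Derivation:
Frame 1: STRIKE. 10 + next two rolls (5+5) = 20. Cumulative: 20
Frame 2: SPARE (5+5=10). 10 + next roll (4) = 14. Cumulative: 34
Frame 3: SPARE (4+6=10). 10 + next roll (2) = 12. Cumulative: 46
Frame 4: SPARE (2+8=10). 10 + next roll (0) = 10. Cumulative: 56
Frame 5: SPARE (0+10=10). 10 + next roll (1) = 11. Cumulative: 67
Frame 6: SPARE (1+9=10). 10 + next roll (10) = 20. Cumulative: 87
Frame 7: STRIKE. 10 + next two rolls (1+4) = 15. Cumulative: 102
Frame 8: OPEN (1+4=5). Cumulative: 107
Frame 9: OPEN (8+0=8). Cumulative: 115
Frame 10: STRIKE. Sum of all frame-10 rolls (10+5+3) = 18. Cumulative: 133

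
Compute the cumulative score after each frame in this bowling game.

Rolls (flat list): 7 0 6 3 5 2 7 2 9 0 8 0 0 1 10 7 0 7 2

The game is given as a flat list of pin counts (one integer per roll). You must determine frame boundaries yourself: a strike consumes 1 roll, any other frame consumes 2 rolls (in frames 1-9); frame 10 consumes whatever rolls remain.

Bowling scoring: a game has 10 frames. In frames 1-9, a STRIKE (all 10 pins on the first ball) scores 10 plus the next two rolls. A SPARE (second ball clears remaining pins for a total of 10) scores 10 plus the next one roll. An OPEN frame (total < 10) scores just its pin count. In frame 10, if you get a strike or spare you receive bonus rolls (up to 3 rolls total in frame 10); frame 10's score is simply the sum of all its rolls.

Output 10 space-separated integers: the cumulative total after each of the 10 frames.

Frame 1: OPEN (7+0=7). Cumulative: 7
Frame 2: OPEN (6+3=9). Cumulative: 16
Frame 3: OPEN (5+2=7). Cumulative: 23
Frame 4: OPEN (7+2=9). Cumulative: 32
Frame 5: OPEN (9+0=9). Cumulative: 41
Frame 6: OPEN (8+0=8). Cumulative: 49
Frame 7: OPEN (0+1=1). Cumulative: 50
Frame 8: STRIKE. 10 + next two rolls (7+0) = 17. Cumulative: 67
Frame 9: OPEN (7+0=7). Cumulative: 74
Frame 10: OPEN. Sum of all frame-10 rolls (7+2) = 9. Cumulative: 83

Answer: 7 16 23 32 41 49 50 67 74 83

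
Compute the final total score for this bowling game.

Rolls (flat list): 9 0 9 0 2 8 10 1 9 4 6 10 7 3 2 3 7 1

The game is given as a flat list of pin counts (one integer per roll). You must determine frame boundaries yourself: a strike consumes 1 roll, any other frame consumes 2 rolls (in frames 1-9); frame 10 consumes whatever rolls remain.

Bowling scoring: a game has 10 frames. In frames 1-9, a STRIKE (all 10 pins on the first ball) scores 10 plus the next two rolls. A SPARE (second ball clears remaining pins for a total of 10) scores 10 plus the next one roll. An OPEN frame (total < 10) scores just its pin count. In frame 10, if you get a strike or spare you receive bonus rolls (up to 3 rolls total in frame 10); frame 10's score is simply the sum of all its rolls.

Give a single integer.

Frame 1: OPEN (9+0=9). Cumulative: 9
Frame 2: OPEN (9+0=9). Cumulative: 18
Frame 3: SPARE (2+8=10). 10 + next roll (10) = 20. Cumulative: 38
Frame 4: STRIKE. 10 + next two rolls (1+9) = 20. Cumulative: 58
Frame 5: SPARE (1+9=10). 10 + next roll (4) = 14. Cumulative: 72
Frame 6: SPARE (4+6=10). 10 + next roll (10) = 20. Cumulative: 92
Frame 7: STRIKE. 10 + next two rolls (7+3) = 20. Cumulative: 112
Frame 8: SPARE (7+3=10). 10 + next roll (2) = 12. Cumulative: 124
Frame 9: OPEN (2+3=5). Cumulative: 129
Frame 10: OPEN. Sum of all frame-10 rolls (7+1) = 8. Cumulative: 137

Answer: 137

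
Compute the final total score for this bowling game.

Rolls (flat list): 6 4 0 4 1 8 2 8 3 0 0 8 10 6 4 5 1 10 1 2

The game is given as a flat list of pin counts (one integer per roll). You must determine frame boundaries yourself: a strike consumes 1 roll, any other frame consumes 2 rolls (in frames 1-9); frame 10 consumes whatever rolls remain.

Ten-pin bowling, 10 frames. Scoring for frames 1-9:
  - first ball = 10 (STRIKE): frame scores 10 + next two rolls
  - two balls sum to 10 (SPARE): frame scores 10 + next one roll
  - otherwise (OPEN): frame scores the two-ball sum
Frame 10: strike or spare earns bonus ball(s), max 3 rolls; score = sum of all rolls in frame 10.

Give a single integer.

Answer: 101

Derivation:
Frame 1: SPARE (6+4=10). 10 + next roll (0) = 10. Cumulative: 10
Frame 2: OPEN (0+4=4). Cumulative: 14
Frame 3: OPEN (1+8=9). Cumulative: 23
Frame 4: SPARE (2+8=10). 10 + next roll (3) = 13. Cumulative: 36
Frame 5: OPEN (3+0=3). Cumulative: 39
Frame 6: OPEN (0+8=8). Cumulative: 47
Frame 7: STRIKE. 10 + next two rolls (6+4) = 20. Cumulative: 67
Frame 8: SPARE (6+4=10). 10 + next roll (5) = 15. Cumulative: 82
Frame 9: OPEN (5+1=6). Cumulative: 88
Frame 10: STRIKE. Sum of all frame-10 rolls (10+1+2) = 13. Cumulative: 101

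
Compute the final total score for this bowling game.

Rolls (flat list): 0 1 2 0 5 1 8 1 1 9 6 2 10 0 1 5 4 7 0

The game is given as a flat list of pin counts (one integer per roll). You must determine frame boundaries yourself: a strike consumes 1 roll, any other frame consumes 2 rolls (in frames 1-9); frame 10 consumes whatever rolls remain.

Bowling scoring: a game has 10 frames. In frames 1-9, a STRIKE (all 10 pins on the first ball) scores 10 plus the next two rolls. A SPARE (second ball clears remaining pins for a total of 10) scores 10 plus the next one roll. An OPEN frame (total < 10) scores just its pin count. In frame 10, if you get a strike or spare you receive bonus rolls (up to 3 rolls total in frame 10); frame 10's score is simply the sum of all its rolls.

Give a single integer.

Frame 1: OPEN (0+1=1). Cumulative: 1
Frame 2: OPEN (2+0=2). Cumulative: 3
Frame 3: OPEN (5+1=6). Cumulative: 9
Frame 4: OPEN (8+1=9). Cumulative: 18
Frame 5: SPARE (1+9=10). 10 + next roll (6) = 16. Cumulative: 34
Frame 6: OPEN (6+2=8). Cumulative: 42
Frame 7: STRIKE. 10 + next two rolls (0+1) = 11. Cumulative: 53
Frame 8: OPEN (0+1=1). Cumulative: 54
Frame 9: OPEN (5+4=9). Cumulative: 63
Frame 10: OPEN. Sum of all frame-10 rolls (7+0) = 7. Cumulative: 70

Answer: 70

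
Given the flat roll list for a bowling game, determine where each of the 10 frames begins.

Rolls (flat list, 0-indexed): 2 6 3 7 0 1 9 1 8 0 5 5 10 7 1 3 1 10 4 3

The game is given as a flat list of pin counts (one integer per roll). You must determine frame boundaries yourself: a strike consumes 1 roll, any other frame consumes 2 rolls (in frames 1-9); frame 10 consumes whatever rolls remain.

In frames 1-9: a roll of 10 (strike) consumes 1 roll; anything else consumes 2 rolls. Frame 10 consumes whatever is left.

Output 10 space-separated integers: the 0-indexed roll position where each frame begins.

Frame 1 starts at roll index 0: rolls=2,6 (sum=8), consumes 2 rolls
Frame 2 starts at roll index 2: rolls=3,7 (sum=10), consumes 2 rolls
Frame 3 starts at roll index 4: rolls=0,1 (sum=1), consumes 2 rolls
Frame 4 starts at roll index 6: rolls=9,1 (sum=10), consumes 2 rolls
Frame 5 starts at roll index 8: rolls=8,0 (sum=8), consumes 2 rolls
Frame 6 starts at roll index 10: rolls=5,5 (sum=10), consumes 2 rolls
Frame 7 starts at roll index 12: roll=10 (strike), consumes 1 roll
Frame 8 starts at roll index 13: rolls=7,1 (sum=8), consumes 2 rolls
Frame 9 starts at roll index 15: rolls=3,1 (sum=4), consumes 2 rolls
Frame 10 starts at roll index 17: 3 remaining rolls

Answer: 0 2 4 6 8 10 12 13 15 17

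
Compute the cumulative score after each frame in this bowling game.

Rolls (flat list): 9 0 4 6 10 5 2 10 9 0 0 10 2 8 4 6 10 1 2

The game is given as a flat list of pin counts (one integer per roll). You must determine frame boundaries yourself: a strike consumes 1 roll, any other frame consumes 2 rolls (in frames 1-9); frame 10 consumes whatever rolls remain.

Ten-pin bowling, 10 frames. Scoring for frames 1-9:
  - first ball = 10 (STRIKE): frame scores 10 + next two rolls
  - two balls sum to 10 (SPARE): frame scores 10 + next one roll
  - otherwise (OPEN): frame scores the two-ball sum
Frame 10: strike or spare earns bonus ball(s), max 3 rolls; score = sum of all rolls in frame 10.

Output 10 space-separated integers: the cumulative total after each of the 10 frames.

Answer: 9 29 46 53 72 81 93 107 127 140

Derivation:
Frame 1: OPEN (9+0=9). Cumulative: 9
Frame 2: SPARE (4+6=10). 10 + next roll (10) = 20. Cumulative: 29
Frame 3: STRIKE. 10 + next two rolls (5+2) = 17. Cumulative: 46
Frame 4: OPEN (5+2=7). Cumulative: 53
Frame 5: STRIKE. 10 + next two rolls (9+0) = 19. Cumulative: 72
Frame 6: OPEN (9+0=9). Cumulative: 81
Frame 7: SPARE (0+10=10). 10 + next roll (2) = 12. Cumulative: 93
Frame 8: SPARE (2+8=10). 10 + next roll (4) = 14. Cumulative: 107
Frame 9: SPARE (4+6=10). 10 + next roll (10) = 20. Cumulative: 127
Frame 10: STRIKE. Sum of all frame-10 rolls (10+1+2) = 13. Cumulative: 140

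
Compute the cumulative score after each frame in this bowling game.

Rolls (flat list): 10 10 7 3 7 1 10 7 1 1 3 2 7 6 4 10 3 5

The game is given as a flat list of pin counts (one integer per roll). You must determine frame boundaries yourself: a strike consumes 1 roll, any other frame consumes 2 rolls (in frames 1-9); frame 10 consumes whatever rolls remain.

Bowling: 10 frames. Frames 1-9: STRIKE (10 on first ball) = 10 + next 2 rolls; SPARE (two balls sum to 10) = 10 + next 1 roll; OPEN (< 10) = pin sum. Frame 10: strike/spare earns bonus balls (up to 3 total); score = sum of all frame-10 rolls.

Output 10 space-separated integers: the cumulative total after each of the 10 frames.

Answer: 27 47 64 72 90 98 102 111 131 149

Derivation:
Frame 1: STRIKE. 10 + next two rolls (10+7) = 27. Cumulative: 27
Frame 2: STRIKE. 10 + next two rolls (7+3) = 20. Cumulative: 47
Frame 3: SPARE (7+3=10). 10 + next roll (7) = 17. Cumulative: 64
Frame 4: OPEN (7+1=8). Cumulative: 72
Frame 5: STRIKE. 10 + next two rolls (7+1) = 18. Cumulative: 90
Frame 6: OPEN (7+1=8). Cumulative: 98
Frame 7: OPEN (1+3=4). Cumulative: 102
Frame 8: OPEN (2+7=9). Cumulative: 111
Frame 9: SPARE (6+4=10). 10 + next roll (10) = 20. Cumulative: 131
Frame 10: STRIKE. Sum of all frame-10 rolls (10+3+5) = 18. Cumulative: 149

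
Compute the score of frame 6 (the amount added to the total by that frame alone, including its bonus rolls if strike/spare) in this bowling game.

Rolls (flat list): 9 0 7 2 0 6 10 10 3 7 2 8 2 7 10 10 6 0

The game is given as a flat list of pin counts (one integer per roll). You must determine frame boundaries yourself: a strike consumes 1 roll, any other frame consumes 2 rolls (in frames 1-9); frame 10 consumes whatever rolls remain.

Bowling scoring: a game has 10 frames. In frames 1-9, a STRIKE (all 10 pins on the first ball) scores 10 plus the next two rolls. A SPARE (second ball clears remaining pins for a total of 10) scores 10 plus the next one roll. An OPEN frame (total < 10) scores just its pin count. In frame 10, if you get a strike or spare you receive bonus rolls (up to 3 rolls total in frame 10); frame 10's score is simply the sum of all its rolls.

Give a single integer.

Answer: 12

Derivation:
Frame 1: OPEN (9+0=9). Cumulative: 9
Frame 2: OPEN (7+2=9). Cumulative: 18
Frame 3: OPEN (0+6=6). Cumulative: 24
Frame 4: STRIKE. 10 + next two rolls (10+3) = 23. Cumulative: 47
Frame 5: STRIKE. 10 + next two rolls (3+7) = 20. Cumulative: 67
Frame 6: SPARE (3+7=10). 10 + next roll (2) = 12. Cumulative: 79
Frame 7: SPARE (2+8=10). 10 + next roll (2) = 12. Cumulative: 91
Frame 8: OPEN (2+7=9). Cumulative: 100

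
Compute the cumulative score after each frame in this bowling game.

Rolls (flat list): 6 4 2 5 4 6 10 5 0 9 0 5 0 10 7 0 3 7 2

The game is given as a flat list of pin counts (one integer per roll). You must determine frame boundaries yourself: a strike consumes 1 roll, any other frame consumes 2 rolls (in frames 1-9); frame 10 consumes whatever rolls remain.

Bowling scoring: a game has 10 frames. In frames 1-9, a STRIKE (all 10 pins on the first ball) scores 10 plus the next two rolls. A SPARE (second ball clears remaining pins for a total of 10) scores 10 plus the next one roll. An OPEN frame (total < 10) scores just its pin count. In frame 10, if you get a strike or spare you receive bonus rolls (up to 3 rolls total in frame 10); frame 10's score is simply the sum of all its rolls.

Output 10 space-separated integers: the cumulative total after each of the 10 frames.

Frame 1: SPARE (6+4=10). 10 + next roll (2) = 12. Cumulative: 12
Frame 2: OPEN (2+5=7). Cumulative: 19
Frame 3: SPARE (4+6=10). 10 + next roll (10) = 20. Cumulative: 39
Frame 4: STRIKE. 10 + next two rolls (5+0) = 15. Cumulative: 54
Frame 5: OPEN (5+0=5). Cumulative: 59
Frame 6: OPEN (9+0=9). Cumulative: 68
Frame 7: OPEN (5+0=5). Cumulative: 73
Frame 8: STRIKE. 10 + next two rolls (7+0) = 17. Cumulative: 90
Frame 9: OPEN (7+0=7). Cumulative: 97
Frame 10: SPARE. Sum of all frame-10 rolls (3+7+2) = 12. Cumulative: 109

Answer: 12 19 39 54 59 68 73 90 97 109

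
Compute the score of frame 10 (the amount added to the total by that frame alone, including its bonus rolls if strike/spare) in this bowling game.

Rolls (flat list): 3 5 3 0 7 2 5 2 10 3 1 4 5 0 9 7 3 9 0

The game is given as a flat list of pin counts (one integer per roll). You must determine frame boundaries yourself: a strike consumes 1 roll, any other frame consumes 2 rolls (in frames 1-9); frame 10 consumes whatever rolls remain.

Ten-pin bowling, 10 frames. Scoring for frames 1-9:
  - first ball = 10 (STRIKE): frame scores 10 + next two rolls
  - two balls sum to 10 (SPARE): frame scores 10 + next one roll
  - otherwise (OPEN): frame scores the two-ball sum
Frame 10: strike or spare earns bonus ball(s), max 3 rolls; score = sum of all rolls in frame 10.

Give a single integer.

Frame 1: OPEN (3+5=8). Cumulative: 8
Frame 2: OPEN (3+0=3). Cumulative: 11
Frame 3: OPEN (7+2=9). Cumulative: 20
Frame 4: OPEN (5+2=7). Cumulative: 27
Frame 5: STRIKE. 10 + next two rolls (3+1) = 14. Cumulative: 41
Frame 6: OPEN (3+1=4). Cumulative: 45
Frame 7: OPEN (4+5=9). Cumulative: 54
Frame 8: OPEN (0+9=9). Cumulative: 63
Frame 9: SPARE (7+3=10). 10 + next roll (9) = 19. Cumulative: 82
Frame 10: OPEN. Sum of all frame-10 rolls (9+0) = 9. Cumulative: 91

Answer: 9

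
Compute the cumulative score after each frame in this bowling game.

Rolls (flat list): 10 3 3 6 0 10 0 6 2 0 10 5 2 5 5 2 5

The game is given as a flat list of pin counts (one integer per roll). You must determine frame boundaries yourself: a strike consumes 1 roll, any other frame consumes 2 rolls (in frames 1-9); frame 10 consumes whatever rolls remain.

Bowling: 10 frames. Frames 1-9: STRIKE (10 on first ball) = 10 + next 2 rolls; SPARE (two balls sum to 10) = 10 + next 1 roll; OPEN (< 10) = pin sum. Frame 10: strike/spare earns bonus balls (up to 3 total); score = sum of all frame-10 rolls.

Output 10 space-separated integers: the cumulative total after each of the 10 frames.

Frame 1: STRIKE. 10 + next two rolls (3+3) = 16. Cumulative: 16
Frame 2: OPEN (3+3=6). Cumulative: 22
Frame 3: OPEN (6+0=6). Cumulative: 28
Frame 4: STRIKE. 10 + next two rolls (0+6) = 16. Cumulative: 44
Frame 5: OPEN (0+6=6). Cumulative: 50
Frame 6: OPEN (2+0=2). Cumulative: 52
Frame 7: STRIKE. 10 + next two rolls (5+2) = 17. Cumulative: 69
Frame 8: OPEN (5+2=7). Cumulative: 76
Frame 9: SPARE (5+5=10). 10 + next roll (2) = 12. Cumulative: 88
Frame 10: OPEN. Sum of all frame-10 rolls (2+5) = 7. Cumulative: 95

Answer: 16 22 28 44 50 52 69 76 88 95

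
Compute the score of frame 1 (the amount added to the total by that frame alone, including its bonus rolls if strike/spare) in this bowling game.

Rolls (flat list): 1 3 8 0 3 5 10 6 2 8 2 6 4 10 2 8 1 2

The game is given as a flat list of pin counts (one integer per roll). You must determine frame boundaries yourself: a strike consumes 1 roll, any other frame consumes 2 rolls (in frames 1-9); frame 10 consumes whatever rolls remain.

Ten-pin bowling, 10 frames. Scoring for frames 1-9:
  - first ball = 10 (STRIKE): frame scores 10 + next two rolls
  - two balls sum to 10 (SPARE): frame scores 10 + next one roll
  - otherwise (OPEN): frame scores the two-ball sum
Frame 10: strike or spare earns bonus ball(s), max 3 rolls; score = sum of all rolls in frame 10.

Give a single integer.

Answer: 4

Derivation:
Frame 1: OPEN (1+3=4). Cumulative: 4
Frame 2: OPEN (8+0=8). Cumulative: 12
Frame 3: OPEN (3+5=8). Cumulative: 20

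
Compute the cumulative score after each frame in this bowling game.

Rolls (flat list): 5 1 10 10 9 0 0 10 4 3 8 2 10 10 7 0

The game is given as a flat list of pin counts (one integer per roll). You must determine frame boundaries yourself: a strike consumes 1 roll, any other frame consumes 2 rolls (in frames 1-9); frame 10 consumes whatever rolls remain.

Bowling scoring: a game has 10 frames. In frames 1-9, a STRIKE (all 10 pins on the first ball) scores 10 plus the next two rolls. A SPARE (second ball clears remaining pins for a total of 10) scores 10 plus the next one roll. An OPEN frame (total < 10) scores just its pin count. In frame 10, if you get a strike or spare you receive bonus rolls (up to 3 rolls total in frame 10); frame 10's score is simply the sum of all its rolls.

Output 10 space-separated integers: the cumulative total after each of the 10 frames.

Answer: 6 35 54 63 77 84 104 131 148 155

Derivation:
Frame 1: OPEN (5+1=6). Cumulative: 6
Frame 2: STRIKE. 10 + next two rolls (10+9) = 29. Cumulative: 35
Frame 3: STRIKE. 10 + next two rolls (9+0) = 19. Cumulative: 54
Frame 4: OPEN (9+0=9). Cumulative: 63
Frame 5: SPARE (0+10=10). 10 + next roll (4) = 14. Cumulative: 77
Frame 6: OPEN (4+3=7). Cumulative: 84
Frame 7: SPARE (8+2=10). 10 + next roll (10) = 20. Cumulative: 104
Frame 8: STRIKE. 10 + next two rolls (10+7) = 27. Cumulative: 131
Frame 9: STRIKE. 10 + next two rolls (7+0) = 17. Cumulative: 148
Frame 10: OPEN. Sum of all frame-10 rolls (7+0) = 7. Cumulative: 155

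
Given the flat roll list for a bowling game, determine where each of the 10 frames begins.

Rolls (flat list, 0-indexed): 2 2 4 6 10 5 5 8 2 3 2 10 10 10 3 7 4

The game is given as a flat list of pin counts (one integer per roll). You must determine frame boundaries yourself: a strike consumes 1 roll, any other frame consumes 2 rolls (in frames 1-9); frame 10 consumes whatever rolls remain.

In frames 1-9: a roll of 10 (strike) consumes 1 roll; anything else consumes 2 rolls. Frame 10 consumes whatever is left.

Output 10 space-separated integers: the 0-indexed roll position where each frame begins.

Frame 1 starts at roll index 0: rolls=2,2 (sum=4), consumes 2 rolls
Frame 2 starts at roll index 2: rolls=4,6 (sum=10), consumes 2 rolls
Frame 3 starts at roll index 4: roll=10 (strike), consumes 1 roll
Frame 4 starts at roll index 5: rolls=5,5 (sum=10), consumes 2 rolls
Frame 5 starts at roll index 7: rolls=8,2 (sum=10), consumes 2 rolls
Frame 6 starts at roll index 9: rolls=3,2 (sum=5), consumes 2 rolls
Frame 7 starts at roll index 11: roll=10 (strike), consumes 1 roll
Frame 8 starts at roll index 12: roll=10 (strike), consumes 1 roll
Frame 9 starts at roll index 13: roll=10 (strike), consumes 1 roll
Frame 10 starts at roll index 14: 3 remaining rolls

Answer: 0 2 4 5 7 9 11 12 13 14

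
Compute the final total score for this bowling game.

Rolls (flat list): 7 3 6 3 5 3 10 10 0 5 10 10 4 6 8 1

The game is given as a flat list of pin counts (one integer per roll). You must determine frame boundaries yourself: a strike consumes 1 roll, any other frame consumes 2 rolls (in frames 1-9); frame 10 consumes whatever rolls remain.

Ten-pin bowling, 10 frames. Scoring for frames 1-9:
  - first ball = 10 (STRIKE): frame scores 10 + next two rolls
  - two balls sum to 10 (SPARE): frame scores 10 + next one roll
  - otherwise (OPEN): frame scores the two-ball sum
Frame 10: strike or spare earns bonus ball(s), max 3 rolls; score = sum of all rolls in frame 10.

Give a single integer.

Frame 1: SPARE (7+3=10). 10 + next roll (6) = 16. Cumulative: 16
Frame 2: OPEN (6+3=9). Cumulative: 25
Frame 3: OPEN (5+3=8). Cumulative: 33
Frame 4: STRIKE. 10 + next two rolls (10+0) = 20. Cumulative: 53
Frame 5: STRIKE. 10 + next two rolls (0+5) = 15. Cumulative: 68
Frame 6: OPEN (0+5=5). Cumulative: 73
Frame 7: STRIKE. 10 + next two rolls (10+4) = 24. Cumulative: 97
Frame 8: STRIKE. 10 + next two rolls (4+6) = 20. Cumulative: 117
Frame 9: SPARE (4+6=10). 10 + next roll (8) = 18. Cumulative: 135
Frame 10: OPEN. Sum of all frame-10 rolls (8+1) = 9. Cumulative: 144

Answer: 144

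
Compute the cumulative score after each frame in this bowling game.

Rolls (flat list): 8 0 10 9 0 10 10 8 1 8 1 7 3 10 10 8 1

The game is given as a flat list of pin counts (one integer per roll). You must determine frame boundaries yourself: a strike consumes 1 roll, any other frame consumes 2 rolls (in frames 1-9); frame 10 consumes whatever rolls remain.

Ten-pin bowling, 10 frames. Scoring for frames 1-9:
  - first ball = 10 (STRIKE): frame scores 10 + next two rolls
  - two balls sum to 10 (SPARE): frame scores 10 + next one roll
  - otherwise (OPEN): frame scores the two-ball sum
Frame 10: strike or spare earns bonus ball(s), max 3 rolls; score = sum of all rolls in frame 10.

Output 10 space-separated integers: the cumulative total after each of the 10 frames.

Answer: 8 27 36 64 83 92 101 121 149 168

Derivation:
Frame 1: OPEN (8+0=8). Cumulative: 8
Frame 2: STRIKE. 10 + next two rolls (9+0) = 19. Cumulative: 27
Frame 3: OPEN (9+0=9). Cumulative: 36
Frame 4: STRIKE. 10 + next two rolls (10+8) = 28. Cumulative: 64
Frame 5: STRIKE. 10 + next two rolls (8+1) = 19. Cumulative: 83
Frame 6: OPEN (8+1=9). Cumulative: 92
Frame 7: OPEN (8+1=9). Cumulative: 101
Frame 8: SPARE (7+3=10). 10 + next roll (10) = 20. Cumulative: 121
Frame 9: STRIKE. 10 + next two rolls (10+8) = 28. Cumulative: 149
Frame 10: STRIKE. Sum of all frame-10 rolls (10+8+1) = 19. Cumulative: 168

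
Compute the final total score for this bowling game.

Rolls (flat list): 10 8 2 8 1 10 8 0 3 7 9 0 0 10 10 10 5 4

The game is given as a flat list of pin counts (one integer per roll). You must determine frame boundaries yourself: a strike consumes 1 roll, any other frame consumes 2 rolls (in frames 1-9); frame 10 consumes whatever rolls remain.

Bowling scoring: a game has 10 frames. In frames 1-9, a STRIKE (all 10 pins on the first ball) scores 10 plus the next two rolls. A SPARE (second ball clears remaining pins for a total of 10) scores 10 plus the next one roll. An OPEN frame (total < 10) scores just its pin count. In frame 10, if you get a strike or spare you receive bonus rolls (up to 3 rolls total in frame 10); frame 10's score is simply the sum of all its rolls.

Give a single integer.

Frame 1: STRIKE. 10 + next two rolls (8+2) = 20. Cumulative: 20
Frame 2: SPARE (8+2=10). 10 + next roll (8) = 18. Cumulative: 38
Frame 3: OPEN (8+1=9). Cumulative: 47
Frame 4: STRIKE. 10 + next two rolls (8+0) = 18. Cumulative: 65
Frame 5: OPEN (8+0=8). Cumulative: 73
Frame 6: SPARE (3+7=10). 10 + next roll (9) = 19. Cumulative: 92
Frame 7: OPEN (9+0=9). Cumulative: 101
Frame 8: SPARE (0+10=10). 10 + next roll (10) = 20. Cumulative: 121
Frame 9: STRIKE. 10 + next two rolls (10+5) = 25. Cumulative: 146
Frame 10: STRIKE. Sum of all frame-10 rolls (10+5+4) = 19. Cumulative: 165

Answer: 165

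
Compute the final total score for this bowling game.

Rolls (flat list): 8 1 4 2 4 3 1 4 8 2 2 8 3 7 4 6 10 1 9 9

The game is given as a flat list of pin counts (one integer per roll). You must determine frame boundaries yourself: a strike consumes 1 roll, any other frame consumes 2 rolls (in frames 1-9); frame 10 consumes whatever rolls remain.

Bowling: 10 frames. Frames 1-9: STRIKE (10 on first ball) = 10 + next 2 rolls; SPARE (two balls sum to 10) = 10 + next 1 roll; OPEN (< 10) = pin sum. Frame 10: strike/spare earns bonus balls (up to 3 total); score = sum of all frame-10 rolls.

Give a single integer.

Answer: 125

Derivation:
Frame 1: OPEN (8+1=9). Cumulative: 9
Frame 2: OPEN (4+2=6). Cumulative: 15
Frame 3: OPEN (4+3=7). Cumulative: 22
Frame 4: OPEN (1+4=5). Cumulative: 27
Frame 5: SPARE (8+2=10). 10 + next roll (2) = 12. Cumulative: 39
Frame 6: SPARE (2+8=10). 10 + next roll (3) = 13. Cumulative: 52
Frame 7: SPARE (3+7=10). 10 + next roll (4) = 14. Cumulative: 66
Frame 8: SPARE (4+6=10). 10 + next roll (10) = 20. Cumulative: 86
Frame 9: STRIKE. 10 + next two rolls (1+9) = 20. Cumulative: 106
Frame 10: SPARE. Sum of all frame-10 rolls (1+9+9) = 19. Cumulative: 125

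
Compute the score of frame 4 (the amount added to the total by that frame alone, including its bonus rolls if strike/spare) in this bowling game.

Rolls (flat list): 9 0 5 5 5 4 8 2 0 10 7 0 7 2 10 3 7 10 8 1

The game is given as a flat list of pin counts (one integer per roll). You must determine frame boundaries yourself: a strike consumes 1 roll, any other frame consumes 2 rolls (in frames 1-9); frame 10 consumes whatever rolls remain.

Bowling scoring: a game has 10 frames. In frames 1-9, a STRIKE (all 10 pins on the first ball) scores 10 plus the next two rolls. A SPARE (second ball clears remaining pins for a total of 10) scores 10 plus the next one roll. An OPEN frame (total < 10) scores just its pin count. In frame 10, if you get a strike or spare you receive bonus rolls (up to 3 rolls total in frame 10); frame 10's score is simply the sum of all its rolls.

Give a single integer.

Frame 1: OPEN (9+0=9). Cumulative: 9
Frame 2: SPARE (5+5=10). 10 + next roll (5) = 15. Cumulative: 24
Frame 3: OPEN (5+4=9). Cumulative: 33
Frame 4: SPARE (8+2=10). 10 + next roll (0) = 10. Cumulative: 43
Frame 5: SPARE (0+10=10). 10 + next roll (7) = 17. Cumulative: 60
Frame 6: OPEN (7+0=7). Cumulative: 67

Answer: 10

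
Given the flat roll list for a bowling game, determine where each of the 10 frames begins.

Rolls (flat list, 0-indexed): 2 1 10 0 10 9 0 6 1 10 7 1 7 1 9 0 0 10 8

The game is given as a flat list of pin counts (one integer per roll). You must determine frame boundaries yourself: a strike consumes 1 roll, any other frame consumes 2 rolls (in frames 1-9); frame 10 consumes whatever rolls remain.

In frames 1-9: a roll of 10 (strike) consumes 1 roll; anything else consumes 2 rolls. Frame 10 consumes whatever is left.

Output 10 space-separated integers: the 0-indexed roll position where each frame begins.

Answer: 0 2 3 5 7 9 10 12 14 16

Derivation:
Frame 1 starts at roll index 0: rolls=2,1 (sum=3), consumes 2 rolls
Frame 2 starts at roll index 2: roll=10 (strike), consumes 1 roll
Frame 3 starts at roll index 3: rolls=0,10 (sum=10), consumes 2 rolls
Frame 4 starts at roll index 5: rolls=9,0 (sum=9), consumes 2 rolls
Frame 5 starts at roll index 7: rolls=6,1 (sum=7), consumes 2 rolls
Frame 6 starts at roll index 9: roll=10 (strike), consumes 1 roll
Frame 7 starts at roll index 10: rolls=7,1 (sum=8), consumes 2 rolls
Frame 8 starts at roll index 12: rolls=7,1 (sum=8), consumes 2 rolls
Frame 9 starts at roll index 14: rolls=9,0 (sum=9), consumes 2 rolls
Frame 10 starts at roll index 16: 3 remaining rolls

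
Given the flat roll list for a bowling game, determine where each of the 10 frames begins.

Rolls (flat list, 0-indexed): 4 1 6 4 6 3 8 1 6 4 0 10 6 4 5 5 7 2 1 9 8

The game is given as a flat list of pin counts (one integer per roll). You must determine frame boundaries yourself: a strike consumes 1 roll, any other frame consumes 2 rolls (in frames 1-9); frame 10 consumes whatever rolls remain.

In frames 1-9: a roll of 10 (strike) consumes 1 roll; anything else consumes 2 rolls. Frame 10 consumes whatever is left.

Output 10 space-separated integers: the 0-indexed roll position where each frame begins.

Answer: 0 2 4 6 8 10 12 14 16 18

Derivation:
Frame 1 starts at roll index 0: rolls=4,1 (sum=5), consumes 2 rolls
Frame 2 starts at roll index 2: rolls=6,4 (sum=10), consumes 2 rolls
Frame 3 starts at roll index 4: rolls=6,3 (sum=9), consumes 2 rolls
Frame 4 starts at roll index 6: rolls=8,1 (sum=9), consumes 2 rolls
Frame 5 starts at roll index 8: rolls=6,4 (sum=10), consumes 2 rolls
Frame 6 starts at roll index 10: rolls=0,10 (sum=10), consumes 2 rolls
Frame 7 starts at roll index 12: rolls=6,4 (sum=10), consumes 2 rolls
Frame 8 starts at roll index 14: rolls=5,5 (sum=10), consumes 2 rolls
Frame 9 starts at roll index 16: rolls=7,2 (sum=9), consumes 2 rolls
Frame 10 starts at roll index 18: 3 remaining rolls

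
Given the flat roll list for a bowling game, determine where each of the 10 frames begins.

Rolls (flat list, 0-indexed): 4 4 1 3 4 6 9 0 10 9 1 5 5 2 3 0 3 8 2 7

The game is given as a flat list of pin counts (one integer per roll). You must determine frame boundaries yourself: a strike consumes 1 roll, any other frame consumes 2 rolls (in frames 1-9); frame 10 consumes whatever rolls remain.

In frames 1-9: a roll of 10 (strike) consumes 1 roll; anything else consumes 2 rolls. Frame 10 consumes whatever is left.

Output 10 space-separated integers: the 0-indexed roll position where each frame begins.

Answer: 0 2 4 6 8 9 11 13 15 17

Derivation:
Frame 1 starts at roll index 0: rolls=4,4 (sum=8), consumes 2 rolls
Frame 2 starts at roll index 2: rolls=1,3 (sum=4), consumes 2 rolls
Frame 3 starts at roll index 4: rolls=4,6 (sum=10), consumes 2 rolls
Frame 4 starts at roll index 6: rolls=9,0 (sum=9), consumes 2 rolls
Frame 5 starts at roll index 8: roll=10 (strike), consumes 1 roll
Frame 6 starts at roll index 9: rolls=9,1 (sum=10), consumes 2 rolls
Frame 7 starts at roll index 11: rolls=5,5 (sum=10), consumes 2 rolls
Frame 8 starts at roll index 13: rolls=2,3 (sum=5), consumes 2 rolls
Frame 9 starts at roll index 15: rolls=0,3 (sum=3), consumes 2 rolls
Frame 10 starts at roll index 17: 3 remaining rolls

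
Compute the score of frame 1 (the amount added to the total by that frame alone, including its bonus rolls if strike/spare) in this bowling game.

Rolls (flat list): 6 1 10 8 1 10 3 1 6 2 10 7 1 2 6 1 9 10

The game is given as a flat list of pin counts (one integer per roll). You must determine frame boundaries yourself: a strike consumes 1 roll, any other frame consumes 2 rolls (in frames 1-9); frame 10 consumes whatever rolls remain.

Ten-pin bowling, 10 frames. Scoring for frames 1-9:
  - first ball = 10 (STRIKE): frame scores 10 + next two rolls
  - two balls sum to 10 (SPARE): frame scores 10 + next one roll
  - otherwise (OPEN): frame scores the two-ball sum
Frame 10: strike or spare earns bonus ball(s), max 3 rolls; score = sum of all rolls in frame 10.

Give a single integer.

Frame 1: OPEN (6+1=7). Cumulative: 7
Frame 2: STRIKE. 10 + next two rolls (8+1) = 19. Cumulative: 26
Frame 3: OPEN (8+1=9). Cumulative: 35

Answer: 7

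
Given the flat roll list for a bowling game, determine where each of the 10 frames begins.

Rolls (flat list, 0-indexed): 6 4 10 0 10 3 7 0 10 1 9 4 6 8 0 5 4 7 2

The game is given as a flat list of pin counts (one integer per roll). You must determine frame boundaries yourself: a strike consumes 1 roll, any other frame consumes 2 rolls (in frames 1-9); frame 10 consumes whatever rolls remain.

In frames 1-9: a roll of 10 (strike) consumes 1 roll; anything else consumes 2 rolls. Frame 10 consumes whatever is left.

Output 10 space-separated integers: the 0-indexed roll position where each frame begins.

Answer: 0 2 3 5 7 9 11 13 15 17

Derivation:
Frame 1 starts at roll index 0: rolls=6,4 (sum=10), consumes 2 rolls
Frame 2 starts at roll index 2: roll=10 (strike), consumes 1 roll
Frame 3 starts at roll index 3: rolls=0,10 (sum=10), consumes 2 rolls
Frame 4 starts at roll index 5: rolls=3,7 (sum=10), consumes 2 rolls
Frame 5 starts at roll index 7: rolls=0,10 (sum=10), consumes 2 rolls
Frame 6 starts at roll index 9: rolls=1,9 (sum=10), consumes 2 rolls
Frame 7 starts at roll index 11: rolls=4,6 (sum=10), consumes 2 rolls
Frame 8 starts at roll index 13: rolls=8,0 (sum=8), consumes 2 rolls
Frame 9 starts at roll index 15: rolls=5,4 (sum=9), consumes 2 rolls
Frame 10 starts at roll index 17: 2 remaining rolls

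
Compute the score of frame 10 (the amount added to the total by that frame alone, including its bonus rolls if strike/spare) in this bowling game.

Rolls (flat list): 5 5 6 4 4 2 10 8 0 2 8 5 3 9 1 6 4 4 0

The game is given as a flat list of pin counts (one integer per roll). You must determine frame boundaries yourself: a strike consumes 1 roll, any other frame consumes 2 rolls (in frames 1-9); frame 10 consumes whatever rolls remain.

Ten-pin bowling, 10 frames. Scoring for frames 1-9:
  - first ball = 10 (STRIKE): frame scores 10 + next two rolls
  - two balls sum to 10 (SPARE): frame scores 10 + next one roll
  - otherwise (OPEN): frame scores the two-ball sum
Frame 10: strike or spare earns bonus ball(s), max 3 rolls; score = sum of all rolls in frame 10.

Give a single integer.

Answer: 4

Derivation:
Frame 1: SPARE (5+5=10). 10 + next roll (6) = 16. Cumulative: 16
Frame 2: SPARE (6+4=10). 10 + next roll (4) = 14. Cumulative: 30
Frame 3: OPEN (4+2=6). Cumulative: 36
Frame 4: STRIKE. 10 + next two rolls (8+0) = 18. Cumulative: 54
Frame 5: OPEN (8+0=8). Cumulative: 62
Frame 6: SPARE (2+8=10). 10 + next roll (5) = 15. Cumulative: 77
Frame 7: OPEN (5+3=8). Cumulative: 85
Frame 8: SPARE (9+1=10). 10 + next roll (6) = 16. Cumulative: 101
Frame 9: SPARE (6+4=10). 10 + next roll (4) = 14. Cumulative: 115
Frame 10: OPEN. Sum of all frame-10 rolls (4+0) = 4. Cumulative: 119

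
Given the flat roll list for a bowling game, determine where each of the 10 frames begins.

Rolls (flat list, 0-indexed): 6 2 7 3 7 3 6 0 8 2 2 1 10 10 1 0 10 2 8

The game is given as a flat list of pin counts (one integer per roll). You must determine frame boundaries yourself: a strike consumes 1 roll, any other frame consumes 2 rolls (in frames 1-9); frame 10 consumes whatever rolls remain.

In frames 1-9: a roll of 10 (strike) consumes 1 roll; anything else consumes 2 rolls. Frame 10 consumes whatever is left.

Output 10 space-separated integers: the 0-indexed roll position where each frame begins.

Frame 1 starts at roll index 0: rolls=6,2 (sum=8), consumes 2 rolls
Frame 2 starts at roll index 2: rolls=7,3 (sum=10), consumes 2 rolls
Frame 3 starts at roll index 4: rolls=7,3 (sum=10), consumes 2 rolls
Frame 4 starts at roll index 6: rolls=6,0 (sum=6), consumes 2 rolls
Frame 5 starts at roll index 8: rolls=8,2 (sum=10), consumes 2 rolls
Frame 6 starts at roll index 10: rolls=2,1 (sum=3), consumes 2 rolls
Frame 7 starts at roll index 12: roll=10 (strike), consumes 1 roll
Frame 8 starts at roll index 13: roll=10 (strike), consumes 1 roll
Frame 9 starts at roll index 14: rolls=1,0 (sum=1), consumes 2 rolls
Frame 10 starts at roll index 16: 3 remaining rolls

Answer: 0 2 4 6 8 10 12 13 14 16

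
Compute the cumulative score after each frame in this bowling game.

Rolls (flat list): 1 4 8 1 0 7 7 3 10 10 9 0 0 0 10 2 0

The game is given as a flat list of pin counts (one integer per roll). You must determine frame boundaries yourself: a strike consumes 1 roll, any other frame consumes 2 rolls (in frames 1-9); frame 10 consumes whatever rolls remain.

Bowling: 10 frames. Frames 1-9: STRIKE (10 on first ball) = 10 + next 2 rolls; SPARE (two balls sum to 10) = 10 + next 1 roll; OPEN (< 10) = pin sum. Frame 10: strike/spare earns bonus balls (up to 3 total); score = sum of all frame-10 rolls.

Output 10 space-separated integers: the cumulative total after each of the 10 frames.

Frame 1: OPEN (1+4=5). Cumulative: 5
Frame 2: OPEN (8+1=9). Cumulative: 14
Frame 3: OPEN (0+7=7). Cumulative: 21
Frame 4: SPARE (7+3=10). 10 + next roll (10) = 20. Cumulative: 41
Frame 5: STRIKE. 10 + next two rolls (10+9) = 29. Cumulative: 70
Frame 6: STRIKE. 10 + next two rolls (9+0) = 19. Cumulative: 89
Frame 7: OPEN (9+0=9). Cumulative: 98
Frame 8: OPEN (0+0=0). Cumulative: 98
Frame 9: STRIKE. 10 + next two rolls (2+0) = 12. Cumulative: 110
Frame 10: OPEN. Sum of all frame-10 rolls (2+0) = 2. Cumulative: 112

Answer: 5 14 21 41 70 89 98 98 110 112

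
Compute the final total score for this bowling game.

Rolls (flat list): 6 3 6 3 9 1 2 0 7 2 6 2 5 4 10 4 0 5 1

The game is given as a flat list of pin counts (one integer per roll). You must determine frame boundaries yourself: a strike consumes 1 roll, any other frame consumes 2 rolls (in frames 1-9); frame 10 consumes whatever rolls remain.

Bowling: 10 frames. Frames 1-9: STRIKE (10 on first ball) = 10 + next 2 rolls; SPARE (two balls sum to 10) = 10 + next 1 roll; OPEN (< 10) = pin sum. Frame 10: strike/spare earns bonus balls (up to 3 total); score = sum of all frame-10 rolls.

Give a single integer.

Answer: 82

Derivation:
Frame 1: OPEN (6+3=9). Cumulative: 9
Frame 2: OPEN (6+3=9). Cumulative: 18
Frame 3: SPARE (9+1=10). 10 + next roll (2) = 12. Cumulative: 30
Frame 4: OPEN (2+0=2). Cumulative: 32
Frame 5: OPEN (7+2=9). Cumulative: 41
Frame 6: OPEN (6+2=8). Cumulative: 49
Frame 7: OPEN (5+4=9). Cumulative: 58
Frame 8: STRIKE. 10 + next two rolls (4+0) = 14. Cumulative: 72
Frame 9: OPEN (4+0=4). Cumulative: 76
Frame 10: OPEN. Sum of all frame-10 rolls (5+1) = 6. Cumulative: 82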